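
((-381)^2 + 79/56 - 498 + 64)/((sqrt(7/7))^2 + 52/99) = 94888.16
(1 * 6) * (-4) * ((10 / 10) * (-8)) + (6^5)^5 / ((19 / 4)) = 5985323795774674165.89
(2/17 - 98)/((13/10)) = -1280/17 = -75.29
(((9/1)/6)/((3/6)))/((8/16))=6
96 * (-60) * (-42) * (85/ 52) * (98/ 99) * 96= 5373849600/ 143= 37579367.83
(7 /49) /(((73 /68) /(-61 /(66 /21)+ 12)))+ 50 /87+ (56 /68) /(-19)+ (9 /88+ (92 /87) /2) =74315761 /421215256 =0.18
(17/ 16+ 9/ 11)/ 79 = 331/ 13904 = 0.02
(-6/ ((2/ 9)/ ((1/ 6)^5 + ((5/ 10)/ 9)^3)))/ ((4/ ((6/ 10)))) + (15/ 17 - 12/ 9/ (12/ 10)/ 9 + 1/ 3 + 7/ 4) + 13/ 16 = 3219769/ 881280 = 3.65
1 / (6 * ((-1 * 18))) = -0.01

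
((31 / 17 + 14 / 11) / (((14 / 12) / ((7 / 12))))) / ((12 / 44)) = 193 / 34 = 5.68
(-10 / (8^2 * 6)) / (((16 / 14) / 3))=-35 / 512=-0.07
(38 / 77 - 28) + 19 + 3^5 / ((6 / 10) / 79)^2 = 4212666.49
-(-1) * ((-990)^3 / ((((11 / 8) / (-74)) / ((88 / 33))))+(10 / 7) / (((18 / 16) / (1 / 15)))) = 139252608000.08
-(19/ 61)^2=-361/ 3721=-0.10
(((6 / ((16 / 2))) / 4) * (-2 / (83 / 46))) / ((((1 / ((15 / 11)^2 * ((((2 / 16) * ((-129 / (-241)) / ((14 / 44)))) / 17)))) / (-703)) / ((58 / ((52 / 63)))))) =236.15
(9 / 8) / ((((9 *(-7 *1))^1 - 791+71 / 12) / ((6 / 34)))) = -81 / 346018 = -0.00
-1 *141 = -141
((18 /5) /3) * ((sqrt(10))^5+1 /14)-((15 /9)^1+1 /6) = -367 /210+120 * sqrt(10) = 377.73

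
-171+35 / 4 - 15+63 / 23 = -16055 / 92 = -174.51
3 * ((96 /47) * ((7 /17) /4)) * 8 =4032 /799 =5.05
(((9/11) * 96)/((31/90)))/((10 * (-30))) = -1296/1705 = -0.76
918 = 918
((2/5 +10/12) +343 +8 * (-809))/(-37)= 183833/1110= 165.62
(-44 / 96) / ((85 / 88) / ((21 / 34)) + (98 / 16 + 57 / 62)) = -26257 / 493147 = -0.05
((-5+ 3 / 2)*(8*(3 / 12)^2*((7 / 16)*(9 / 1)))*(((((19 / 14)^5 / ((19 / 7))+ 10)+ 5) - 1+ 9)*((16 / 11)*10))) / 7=-85385565 / 241472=-353.60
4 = 4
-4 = -4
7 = 7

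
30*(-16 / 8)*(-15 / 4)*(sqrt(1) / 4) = 56.25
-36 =-36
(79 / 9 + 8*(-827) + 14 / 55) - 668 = -3601109 / 495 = -7274.97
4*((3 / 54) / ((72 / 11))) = 11 / 324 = 0.03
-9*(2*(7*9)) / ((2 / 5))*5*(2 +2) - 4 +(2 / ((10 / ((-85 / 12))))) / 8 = -5443601 / 96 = -56704.18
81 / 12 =27 / 4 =6.75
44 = 44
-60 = -60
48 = 48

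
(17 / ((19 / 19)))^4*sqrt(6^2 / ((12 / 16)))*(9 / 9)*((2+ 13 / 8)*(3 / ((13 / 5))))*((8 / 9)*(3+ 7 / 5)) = 9466128.07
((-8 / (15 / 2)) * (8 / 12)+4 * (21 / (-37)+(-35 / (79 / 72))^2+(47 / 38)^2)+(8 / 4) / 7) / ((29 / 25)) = 534829921366385 / 152300614599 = 3511.67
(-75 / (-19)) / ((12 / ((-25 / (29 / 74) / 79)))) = -23125 / 87058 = -0.27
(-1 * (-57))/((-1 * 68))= -57/68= -0.84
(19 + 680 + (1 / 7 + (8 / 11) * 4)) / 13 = 54058 / 1001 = 54.00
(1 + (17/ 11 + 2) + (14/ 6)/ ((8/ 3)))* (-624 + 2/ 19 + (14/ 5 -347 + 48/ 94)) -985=-2447791651/ 392920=-6229.75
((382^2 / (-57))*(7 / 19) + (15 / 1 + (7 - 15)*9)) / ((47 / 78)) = -28163174 / 16967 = -1659.88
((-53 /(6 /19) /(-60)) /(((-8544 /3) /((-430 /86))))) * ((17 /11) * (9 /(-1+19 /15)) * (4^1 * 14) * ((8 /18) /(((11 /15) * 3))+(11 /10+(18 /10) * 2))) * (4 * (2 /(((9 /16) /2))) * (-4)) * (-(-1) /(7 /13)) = -14857.74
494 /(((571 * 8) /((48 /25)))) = 2964 /14275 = 0.21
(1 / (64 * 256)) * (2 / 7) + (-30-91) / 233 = -6938391 / 13361152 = -0.52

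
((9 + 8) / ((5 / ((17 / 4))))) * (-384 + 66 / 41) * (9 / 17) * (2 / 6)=-399789 / 410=-975.10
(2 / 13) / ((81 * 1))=2 / 1053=0.00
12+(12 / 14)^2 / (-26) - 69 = -36327 / 637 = -57.03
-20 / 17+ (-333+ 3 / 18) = -34069 / 102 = -334.01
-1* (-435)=435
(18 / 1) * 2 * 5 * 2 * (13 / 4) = 1170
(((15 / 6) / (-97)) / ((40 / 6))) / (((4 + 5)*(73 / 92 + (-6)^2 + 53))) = -0.00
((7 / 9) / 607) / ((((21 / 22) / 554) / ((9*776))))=9457888 / 1821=5193.79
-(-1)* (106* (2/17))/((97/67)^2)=951668/159953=5.95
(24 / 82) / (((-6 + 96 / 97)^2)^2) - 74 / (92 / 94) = -331470285169069 / 4384050253524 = -75.61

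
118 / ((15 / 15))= 118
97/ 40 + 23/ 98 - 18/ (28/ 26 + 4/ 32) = -603499/ 49000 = -12.32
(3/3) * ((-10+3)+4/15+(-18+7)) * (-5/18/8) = 133/216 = 0.62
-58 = -58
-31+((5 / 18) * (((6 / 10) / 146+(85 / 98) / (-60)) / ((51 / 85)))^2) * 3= -12337079007691 / 397973471616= -31.00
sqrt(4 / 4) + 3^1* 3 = 10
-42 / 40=-21 / 20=-1.05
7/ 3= 2.33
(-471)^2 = 221841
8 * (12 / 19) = 96 / 19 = 5.05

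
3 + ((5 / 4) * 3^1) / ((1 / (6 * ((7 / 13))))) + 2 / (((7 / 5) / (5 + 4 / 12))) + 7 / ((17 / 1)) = 214843 / 9282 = 23.15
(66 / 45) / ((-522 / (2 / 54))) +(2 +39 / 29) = 353554 / 105705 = 3.34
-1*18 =-18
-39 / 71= -0.55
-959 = -959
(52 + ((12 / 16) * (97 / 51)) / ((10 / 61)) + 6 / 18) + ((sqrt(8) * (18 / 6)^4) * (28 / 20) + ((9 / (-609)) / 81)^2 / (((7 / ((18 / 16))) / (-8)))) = 969754047331 / 15888542040 + 1134 * sqrt(2) / 5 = 381.78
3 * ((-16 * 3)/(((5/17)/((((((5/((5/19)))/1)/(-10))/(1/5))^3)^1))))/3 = 699618/5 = 139923.60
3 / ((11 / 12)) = 36 / 11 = 3.27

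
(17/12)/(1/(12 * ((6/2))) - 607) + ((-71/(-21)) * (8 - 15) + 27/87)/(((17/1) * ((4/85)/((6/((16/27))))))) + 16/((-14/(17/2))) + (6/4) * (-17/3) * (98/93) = -259294304293/825050058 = -314.28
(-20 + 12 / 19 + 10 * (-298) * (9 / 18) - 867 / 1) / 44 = -45151 / 836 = -54.01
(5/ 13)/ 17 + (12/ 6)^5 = 32.02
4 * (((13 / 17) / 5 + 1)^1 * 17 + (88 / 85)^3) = 50873288 / 614125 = 82.84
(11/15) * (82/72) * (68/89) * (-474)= -1211386/4005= -302.47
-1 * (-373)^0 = -1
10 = 10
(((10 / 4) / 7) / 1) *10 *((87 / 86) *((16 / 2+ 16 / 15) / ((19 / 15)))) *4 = 591600 / 5719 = 103.44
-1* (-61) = 61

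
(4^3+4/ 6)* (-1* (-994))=192836/ 3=64278.67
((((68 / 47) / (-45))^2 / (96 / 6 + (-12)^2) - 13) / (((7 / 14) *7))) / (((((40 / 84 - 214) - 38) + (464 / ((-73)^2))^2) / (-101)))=-1667925675655307701 / 1118268881766834750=-1.49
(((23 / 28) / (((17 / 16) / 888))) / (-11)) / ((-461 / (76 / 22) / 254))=788529792 / 6637939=118.79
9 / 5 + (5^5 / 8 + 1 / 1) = 393.42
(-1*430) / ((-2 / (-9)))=-1935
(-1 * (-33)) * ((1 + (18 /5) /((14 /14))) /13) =759 /65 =11.68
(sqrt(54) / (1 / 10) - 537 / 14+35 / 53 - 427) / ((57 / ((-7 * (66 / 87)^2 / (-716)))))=-13907135 / 303185546+8470 * sqrt(6) / 2860241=-0.04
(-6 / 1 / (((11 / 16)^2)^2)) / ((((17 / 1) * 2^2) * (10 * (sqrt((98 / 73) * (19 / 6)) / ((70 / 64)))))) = -1536 * sqrt(4161) / 4729043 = -0.02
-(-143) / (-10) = -143 / 10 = -14.30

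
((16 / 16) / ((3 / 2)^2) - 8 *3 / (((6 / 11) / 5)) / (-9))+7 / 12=917 / 36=25.47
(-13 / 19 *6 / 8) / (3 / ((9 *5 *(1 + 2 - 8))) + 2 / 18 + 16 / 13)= -114075 / 295336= -0.39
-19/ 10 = -1.90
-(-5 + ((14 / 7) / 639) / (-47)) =150167 / 30033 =5.00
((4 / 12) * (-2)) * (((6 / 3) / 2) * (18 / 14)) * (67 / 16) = -201 / 56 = -3.59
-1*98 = -98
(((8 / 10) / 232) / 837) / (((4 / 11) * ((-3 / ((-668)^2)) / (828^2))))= -5193154912 / 4495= -1155318.11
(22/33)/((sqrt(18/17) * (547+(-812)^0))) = sqrt(34)/4932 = 0.00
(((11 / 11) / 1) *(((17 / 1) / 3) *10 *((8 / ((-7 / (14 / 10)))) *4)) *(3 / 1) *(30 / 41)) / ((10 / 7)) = -22848 / 41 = -557.27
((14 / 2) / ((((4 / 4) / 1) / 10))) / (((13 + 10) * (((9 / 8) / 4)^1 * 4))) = 2.71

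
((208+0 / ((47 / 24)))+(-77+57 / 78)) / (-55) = -2.40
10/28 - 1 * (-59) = 831/14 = 59.36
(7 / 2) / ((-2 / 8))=-14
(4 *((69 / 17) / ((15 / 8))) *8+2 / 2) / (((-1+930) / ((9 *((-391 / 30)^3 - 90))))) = -123853083761 / 78965000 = -1568.46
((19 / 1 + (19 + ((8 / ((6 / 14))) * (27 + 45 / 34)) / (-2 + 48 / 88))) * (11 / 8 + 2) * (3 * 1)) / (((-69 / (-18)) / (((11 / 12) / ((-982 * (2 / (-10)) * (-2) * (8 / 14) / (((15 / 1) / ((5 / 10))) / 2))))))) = 10353264075 / 196588544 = 52.66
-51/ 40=-1.28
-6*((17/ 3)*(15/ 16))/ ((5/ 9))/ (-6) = 153/ 16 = 9.56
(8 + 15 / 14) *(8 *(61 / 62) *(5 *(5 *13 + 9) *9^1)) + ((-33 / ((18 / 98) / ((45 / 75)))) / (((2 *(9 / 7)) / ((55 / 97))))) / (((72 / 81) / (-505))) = 251269.59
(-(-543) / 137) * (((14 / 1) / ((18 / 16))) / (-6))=-8.22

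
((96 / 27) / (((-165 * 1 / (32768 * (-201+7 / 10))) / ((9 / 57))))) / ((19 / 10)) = 2100297728 / 178695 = 11753.53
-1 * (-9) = 9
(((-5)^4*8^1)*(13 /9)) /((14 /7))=32500 /9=3611.11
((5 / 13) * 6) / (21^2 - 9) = 5 / 936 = 0.01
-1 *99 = -99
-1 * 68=-68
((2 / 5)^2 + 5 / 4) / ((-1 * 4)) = -141 / 400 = -0.35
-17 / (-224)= 0.08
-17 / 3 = -5.67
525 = 525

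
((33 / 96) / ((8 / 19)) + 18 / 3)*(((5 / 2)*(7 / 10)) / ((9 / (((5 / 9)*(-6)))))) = -61075 / 13824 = -4.42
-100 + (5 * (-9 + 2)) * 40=-1500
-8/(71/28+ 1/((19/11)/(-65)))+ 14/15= 325234/280065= 1.16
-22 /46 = -11 /23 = -0.48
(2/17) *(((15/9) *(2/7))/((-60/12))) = -4/357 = -0.01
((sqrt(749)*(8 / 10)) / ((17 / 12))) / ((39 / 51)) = 48*sqrt(749) / 65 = 20.21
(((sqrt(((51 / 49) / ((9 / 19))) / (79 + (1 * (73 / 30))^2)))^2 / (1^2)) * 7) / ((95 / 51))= 52020 / 535003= 0.10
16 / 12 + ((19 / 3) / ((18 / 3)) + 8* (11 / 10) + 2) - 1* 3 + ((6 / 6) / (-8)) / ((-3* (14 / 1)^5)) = 1972738447 / 193616640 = 10.19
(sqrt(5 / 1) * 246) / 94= 123 * sqrt(5) / 47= 5.85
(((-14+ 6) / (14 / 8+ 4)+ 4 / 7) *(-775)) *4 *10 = 4092000 / 161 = 25416.15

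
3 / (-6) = -1 / 2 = -0.50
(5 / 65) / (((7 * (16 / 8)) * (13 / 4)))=2 / 1183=0.00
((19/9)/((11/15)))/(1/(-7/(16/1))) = -665/528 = -1.26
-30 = -30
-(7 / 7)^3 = -1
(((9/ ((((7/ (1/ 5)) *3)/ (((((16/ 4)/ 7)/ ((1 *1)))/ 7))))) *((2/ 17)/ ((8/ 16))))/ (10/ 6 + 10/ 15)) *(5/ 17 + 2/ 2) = 3168/ 3469445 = 0.00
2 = 2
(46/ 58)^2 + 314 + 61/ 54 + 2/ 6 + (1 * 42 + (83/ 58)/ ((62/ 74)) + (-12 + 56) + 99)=353929457/ 703917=502.80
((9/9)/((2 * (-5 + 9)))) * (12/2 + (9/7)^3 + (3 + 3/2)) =8661/5488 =1.58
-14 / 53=-0.26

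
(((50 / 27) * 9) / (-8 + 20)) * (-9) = -25 / 2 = -12.50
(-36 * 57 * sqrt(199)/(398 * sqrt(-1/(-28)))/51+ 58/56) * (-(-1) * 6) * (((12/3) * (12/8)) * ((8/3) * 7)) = 696 - 459648 * sqrt(1393)/3383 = -4375.06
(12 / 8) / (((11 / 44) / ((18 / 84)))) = 9 / 7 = 1.29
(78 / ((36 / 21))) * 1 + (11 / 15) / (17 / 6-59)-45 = 1641 / 3370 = 0.49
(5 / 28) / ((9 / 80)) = 100 / 63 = 1.59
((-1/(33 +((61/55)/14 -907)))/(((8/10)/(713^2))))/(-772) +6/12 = -459116857/1038986936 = -0.44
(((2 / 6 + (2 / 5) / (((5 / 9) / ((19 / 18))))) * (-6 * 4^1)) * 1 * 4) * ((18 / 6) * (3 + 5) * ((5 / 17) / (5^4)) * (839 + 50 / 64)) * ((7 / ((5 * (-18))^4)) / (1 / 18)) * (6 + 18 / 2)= -15425102 / 537890625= -0.03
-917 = -917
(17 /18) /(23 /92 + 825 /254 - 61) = -4318 /262899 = -0.02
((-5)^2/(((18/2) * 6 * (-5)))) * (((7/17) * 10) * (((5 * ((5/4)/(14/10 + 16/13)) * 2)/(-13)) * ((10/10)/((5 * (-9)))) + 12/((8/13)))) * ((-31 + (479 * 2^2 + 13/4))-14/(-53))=-233725302125/16639668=-14046.27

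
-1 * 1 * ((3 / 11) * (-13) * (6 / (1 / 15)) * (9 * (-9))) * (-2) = 568620 / 11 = 51692.73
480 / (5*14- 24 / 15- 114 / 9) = 1800 / 209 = 8.61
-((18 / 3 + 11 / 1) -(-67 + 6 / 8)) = -333 / 4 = -83.25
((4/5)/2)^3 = 8/125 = 0.06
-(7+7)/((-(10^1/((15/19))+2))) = 21/22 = 0.95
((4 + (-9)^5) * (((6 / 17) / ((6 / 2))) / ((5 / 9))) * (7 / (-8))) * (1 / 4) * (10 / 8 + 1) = 6695703 / 1088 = 6154.14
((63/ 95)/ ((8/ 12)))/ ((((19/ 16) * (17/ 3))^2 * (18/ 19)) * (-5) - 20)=-0.00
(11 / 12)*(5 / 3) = 55 / 36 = 1.53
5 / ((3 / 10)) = 50 / 3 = 16.67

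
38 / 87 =0.44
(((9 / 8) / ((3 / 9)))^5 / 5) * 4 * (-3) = -43046721 / 40960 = -1050.95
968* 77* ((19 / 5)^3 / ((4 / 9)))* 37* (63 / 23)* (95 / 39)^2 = 107551474653546 / 19435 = 5533906593.96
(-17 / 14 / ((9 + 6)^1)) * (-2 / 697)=1 / 4305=0.00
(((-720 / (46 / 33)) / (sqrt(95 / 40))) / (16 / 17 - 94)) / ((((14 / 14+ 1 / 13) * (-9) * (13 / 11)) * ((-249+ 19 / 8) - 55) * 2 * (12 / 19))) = 41140 * sqrt(38) / 307297963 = 0.00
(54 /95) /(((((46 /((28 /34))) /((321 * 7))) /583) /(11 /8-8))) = -13122280017 /148580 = -88317.94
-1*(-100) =100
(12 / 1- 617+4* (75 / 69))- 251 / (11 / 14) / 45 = -6919247 / 11385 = -607.75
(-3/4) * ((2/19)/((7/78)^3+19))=-711828/171319789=-0.00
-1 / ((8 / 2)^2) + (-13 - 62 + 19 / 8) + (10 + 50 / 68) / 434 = -4288847 / 59024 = -72.66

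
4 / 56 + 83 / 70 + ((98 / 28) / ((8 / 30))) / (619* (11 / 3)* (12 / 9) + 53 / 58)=55813643 / 44244620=1.26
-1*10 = -10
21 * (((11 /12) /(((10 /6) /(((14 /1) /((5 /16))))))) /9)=4312 /75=57.49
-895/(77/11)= -895/7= -127.86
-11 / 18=-0.61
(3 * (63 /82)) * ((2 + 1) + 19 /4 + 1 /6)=5985 /328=18.25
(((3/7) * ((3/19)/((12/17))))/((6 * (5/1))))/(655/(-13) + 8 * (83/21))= -663/3893480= -0.00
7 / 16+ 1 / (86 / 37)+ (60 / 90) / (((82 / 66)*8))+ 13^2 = 4793521 / 28208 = 169.93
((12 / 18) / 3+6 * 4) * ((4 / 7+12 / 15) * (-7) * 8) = -27904 / 15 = -1860.27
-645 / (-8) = 80.62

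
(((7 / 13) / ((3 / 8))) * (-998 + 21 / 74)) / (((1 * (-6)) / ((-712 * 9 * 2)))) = -1471894816 / 481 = -3060072.38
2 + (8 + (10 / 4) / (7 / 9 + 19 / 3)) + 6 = 2093 / 128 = 16.35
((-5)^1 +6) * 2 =2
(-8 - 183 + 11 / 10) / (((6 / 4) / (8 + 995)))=-634899 / 5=-126979.80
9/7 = 1.29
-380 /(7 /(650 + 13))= -251940 /7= -35991.43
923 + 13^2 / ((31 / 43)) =35880 / 31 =1157.42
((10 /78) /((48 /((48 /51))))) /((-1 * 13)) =-5 /25857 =-0.00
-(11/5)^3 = -1331/125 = -10.65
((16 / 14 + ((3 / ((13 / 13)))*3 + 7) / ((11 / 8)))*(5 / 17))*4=19680 / 1309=15.03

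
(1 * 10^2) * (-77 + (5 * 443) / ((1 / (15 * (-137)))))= -455190200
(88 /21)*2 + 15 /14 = 397 /42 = 9.45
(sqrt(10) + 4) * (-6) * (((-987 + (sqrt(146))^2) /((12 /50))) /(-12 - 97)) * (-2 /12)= 21025 * sqrt(10) /654 + 42050 /327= 230.26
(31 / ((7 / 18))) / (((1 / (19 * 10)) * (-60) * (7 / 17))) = -30039 / 49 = -613.04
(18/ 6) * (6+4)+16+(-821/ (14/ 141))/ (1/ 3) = -346639/ 14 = -24759.93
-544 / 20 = -136 / 5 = -27.20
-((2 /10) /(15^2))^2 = -1 /1265625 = -0.00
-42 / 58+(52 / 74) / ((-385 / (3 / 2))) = -300276 / 413105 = -0.73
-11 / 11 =-1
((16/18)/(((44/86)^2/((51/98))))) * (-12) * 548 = -68901136/5929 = -11621.04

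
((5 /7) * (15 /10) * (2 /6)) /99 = 5 /1386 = 0.00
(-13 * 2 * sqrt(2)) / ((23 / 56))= -1456 * sqrt(2) / 23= -89.53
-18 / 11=-1.64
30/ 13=2.31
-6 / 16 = -3 / 8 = -0.38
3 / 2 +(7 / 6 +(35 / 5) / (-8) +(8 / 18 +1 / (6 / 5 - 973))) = 781939 / 349848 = 2.24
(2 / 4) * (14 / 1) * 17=119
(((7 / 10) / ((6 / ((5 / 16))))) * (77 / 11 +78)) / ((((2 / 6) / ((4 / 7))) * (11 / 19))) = 1615 / 176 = 9.18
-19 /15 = -1.27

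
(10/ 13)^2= 0.59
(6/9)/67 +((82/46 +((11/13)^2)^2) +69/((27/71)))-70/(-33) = 809883402223/4357237599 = 185.87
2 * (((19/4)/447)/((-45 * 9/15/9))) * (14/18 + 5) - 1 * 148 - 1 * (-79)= -833255/12069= -69.04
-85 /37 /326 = -85 /12062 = -0.01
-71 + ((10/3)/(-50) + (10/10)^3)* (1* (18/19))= -6661/95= -70.12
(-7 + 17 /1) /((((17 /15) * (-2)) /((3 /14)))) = -225 /238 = -0.95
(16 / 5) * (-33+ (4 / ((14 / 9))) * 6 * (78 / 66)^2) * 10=-310368 / 847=-366.43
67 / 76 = 0.88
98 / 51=1.92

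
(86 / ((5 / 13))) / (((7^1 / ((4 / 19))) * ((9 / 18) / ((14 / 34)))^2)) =4.56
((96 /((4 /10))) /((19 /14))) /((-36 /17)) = -4760 /57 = -83.51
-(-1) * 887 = 887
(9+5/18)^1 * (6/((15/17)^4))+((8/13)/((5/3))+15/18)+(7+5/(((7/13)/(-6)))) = 1225253899/27641250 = 44.33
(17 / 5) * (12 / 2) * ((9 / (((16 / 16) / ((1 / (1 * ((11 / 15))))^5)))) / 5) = 173.14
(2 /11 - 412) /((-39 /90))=135900 /143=950.35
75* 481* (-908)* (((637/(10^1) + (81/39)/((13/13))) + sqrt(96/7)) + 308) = -12243474270-131024400* sqrt(42)/7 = -12364779293.08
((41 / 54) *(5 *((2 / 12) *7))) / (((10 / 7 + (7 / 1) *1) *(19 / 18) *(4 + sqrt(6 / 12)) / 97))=3897460 / 312759 - 974365 *sqrt(2) / 625518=10.26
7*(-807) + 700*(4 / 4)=-4949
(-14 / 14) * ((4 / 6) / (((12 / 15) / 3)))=-5 / 2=-2.50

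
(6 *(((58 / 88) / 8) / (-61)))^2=0.00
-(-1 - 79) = 80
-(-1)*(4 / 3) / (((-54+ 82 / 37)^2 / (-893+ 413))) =-54760 / 229441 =-0.24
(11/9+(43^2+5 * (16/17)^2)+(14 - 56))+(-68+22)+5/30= 9190987/5202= 1766.82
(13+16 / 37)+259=10080 / 37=272.43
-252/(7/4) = -144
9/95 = 0.09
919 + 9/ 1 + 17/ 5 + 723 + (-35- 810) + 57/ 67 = 271434/ 335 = 810.25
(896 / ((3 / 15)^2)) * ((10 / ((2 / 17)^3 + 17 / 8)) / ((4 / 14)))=6162867200 / 16717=368658.68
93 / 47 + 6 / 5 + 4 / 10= 841 / 235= 3.58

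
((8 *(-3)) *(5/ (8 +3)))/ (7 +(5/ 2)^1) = -240/ 209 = -1.15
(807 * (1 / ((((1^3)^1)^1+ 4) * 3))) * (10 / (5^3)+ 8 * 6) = 323338 / 125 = 2586.70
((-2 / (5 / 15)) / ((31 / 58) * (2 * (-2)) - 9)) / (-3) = -58 / 323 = -0.18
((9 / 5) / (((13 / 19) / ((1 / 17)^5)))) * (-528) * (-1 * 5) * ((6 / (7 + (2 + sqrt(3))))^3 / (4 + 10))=36566640 / 283867750439-11105424 * sqrt(3) / 283867750439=0.00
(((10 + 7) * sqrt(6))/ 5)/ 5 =17 * sqrt(6)/ 25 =1.67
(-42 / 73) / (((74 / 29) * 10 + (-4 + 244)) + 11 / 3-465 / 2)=-7308 / 465959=-0.02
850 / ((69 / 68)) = 57800 / 69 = 837.68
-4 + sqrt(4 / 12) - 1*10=-14 + sqrt(3) / 3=-13.42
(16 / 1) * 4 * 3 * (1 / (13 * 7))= 192 / 91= 2.11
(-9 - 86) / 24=-95 / 24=-3.96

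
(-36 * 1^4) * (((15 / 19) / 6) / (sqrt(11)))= -90 * sqrt(11) / 209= -1.43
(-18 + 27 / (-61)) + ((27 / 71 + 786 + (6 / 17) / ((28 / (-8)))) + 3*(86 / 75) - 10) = 9808842454 / 12884725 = 761.28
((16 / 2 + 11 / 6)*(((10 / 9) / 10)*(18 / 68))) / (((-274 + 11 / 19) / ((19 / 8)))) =-21299 / 8478240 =-0.00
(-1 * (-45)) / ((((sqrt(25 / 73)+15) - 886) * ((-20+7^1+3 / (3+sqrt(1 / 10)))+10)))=1095 * (sqrt(10)+30) / ((63583 - 5 * sqrt(73)) * (sqrt(10)+20))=0.02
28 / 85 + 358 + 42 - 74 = 27738 / 85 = 326.33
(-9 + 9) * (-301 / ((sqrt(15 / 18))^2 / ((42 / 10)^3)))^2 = 0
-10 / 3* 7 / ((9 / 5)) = -350 / 27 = -12.96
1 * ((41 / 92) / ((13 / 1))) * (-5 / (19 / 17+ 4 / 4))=-3485 / 43056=-0.08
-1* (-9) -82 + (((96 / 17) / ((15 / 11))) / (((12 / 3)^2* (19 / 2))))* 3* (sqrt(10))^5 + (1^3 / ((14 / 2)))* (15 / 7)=-3562 / 49 + 2640* sqrt(10) / 323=-46.85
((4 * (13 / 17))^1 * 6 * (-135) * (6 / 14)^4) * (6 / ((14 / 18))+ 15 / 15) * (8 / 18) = -92495520 / 285719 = -323.73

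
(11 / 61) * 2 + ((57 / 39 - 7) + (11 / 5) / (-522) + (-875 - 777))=-3429919343 / 2069730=-1657.18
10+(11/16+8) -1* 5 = 219/16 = 13.69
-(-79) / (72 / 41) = 3239 / 72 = 44.99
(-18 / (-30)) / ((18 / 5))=1 / 6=0.17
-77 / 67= -1.15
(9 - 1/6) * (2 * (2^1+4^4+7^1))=14045/3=4681.67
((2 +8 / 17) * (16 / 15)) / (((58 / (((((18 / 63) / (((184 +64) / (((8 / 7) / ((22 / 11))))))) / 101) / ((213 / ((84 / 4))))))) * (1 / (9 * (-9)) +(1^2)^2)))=81 / 2739859825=0.00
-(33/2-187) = 341/2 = 170.50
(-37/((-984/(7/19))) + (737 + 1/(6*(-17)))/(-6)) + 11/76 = -116968319/953496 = -122.67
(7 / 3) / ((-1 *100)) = -7 / 300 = -0.02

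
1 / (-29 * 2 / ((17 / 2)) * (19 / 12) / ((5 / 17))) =-15 / 551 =-0.03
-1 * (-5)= 5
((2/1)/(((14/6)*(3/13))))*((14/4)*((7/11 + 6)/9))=949/99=9.59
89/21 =4.24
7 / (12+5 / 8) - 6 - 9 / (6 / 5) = -12.95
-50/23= -2.17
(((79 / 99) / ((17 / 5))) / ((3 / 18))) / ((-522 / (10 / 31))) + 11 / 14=49874261 / 63546714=0.78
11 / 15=0.73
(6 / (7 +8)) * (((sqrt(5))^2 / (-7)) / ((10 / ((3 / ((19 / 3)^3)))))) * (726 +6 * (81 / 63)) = -416016 / 1680455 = -0.25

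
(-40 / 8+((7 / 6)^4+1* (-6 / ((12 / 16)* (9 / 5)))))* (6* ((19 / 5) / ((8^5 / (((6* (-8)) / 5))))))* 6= 186941 / 614400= 0.30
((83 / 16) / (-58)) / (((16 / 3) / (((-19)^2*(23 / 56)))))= -2067447 / 831488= -2.49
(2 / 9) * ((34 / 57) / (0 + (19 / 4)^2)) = 1088 / 185193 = 0.01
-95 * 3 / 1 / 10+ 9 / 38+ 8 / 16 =-1055 / 38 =-27.76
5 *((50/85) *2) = 100/17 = 5.88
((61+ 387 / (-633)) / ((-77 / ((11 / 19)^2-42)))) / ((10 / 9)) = 862435899 / 29325835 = 29.41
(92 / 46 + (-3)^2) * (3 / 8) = 33 / 8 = 4.12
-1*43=-43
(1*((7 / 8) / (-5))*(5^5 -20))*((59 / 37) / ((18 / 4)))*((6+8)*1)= -199479 / 74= -2695.66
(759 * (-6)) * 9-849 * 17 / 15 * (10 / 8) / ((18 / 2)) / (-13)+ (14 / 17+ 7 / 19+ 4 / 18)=-6193839979 / 151164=-40974.31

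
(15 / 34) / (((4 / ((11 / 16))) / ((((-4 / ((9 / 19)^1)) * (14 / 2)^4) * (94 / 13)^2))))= -5542480405 / 68952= -80381.72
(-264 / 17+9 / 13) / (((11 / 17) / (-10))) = 32790 / 143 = 229.30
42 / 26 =21 / 13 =1.62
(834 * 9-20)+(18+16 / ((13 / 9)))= 97696 / 13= 7515.08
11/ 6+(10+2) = 83/ 6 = 13.83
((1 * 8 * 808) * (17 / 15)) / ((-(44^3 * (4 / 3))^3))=-15453 / 3090609197547520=-0.00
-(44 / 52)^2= -121 / 169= -0.72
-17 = -17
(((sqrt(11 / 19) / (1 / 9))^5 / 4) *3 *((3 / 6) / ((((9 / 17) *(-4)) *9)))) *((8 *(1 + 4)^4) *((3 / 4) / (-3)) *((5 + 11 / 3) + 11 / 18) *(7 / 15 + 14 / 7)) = 128690805375 *sqrt(209) / 219488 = 8476369.51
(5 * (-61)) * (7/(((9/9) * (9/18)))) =-4270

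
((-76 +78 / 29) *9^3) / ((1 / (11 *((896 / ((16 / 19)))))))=-18139491216 / 29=-625499697.10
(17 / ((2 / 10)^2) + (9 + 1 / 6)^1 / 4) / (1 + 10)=10255 / 264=38.84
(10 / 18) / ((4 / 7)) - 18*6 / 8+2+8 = -91 / 36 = -2.53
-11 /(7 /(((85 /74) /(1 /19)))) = -17765 /518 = -34.30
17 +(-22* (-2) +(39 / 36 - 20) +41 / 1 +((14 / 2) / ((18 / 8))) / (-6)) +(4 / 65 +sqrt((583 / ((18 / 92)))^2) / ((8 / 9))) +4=6035228 / 1755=3438.88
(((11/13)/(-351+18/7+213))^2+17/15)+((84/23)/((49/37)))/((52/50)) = 462778317949/122264185680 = 3.79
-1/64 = -0.02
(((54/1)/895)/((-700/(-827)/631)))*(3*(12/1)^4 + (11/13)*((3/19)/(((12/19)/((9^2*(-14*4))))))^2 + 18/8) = 842797501114203/16289000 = 51740284.92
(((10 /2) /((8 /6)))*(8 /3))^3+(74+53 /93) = 99935 /93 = 1074.57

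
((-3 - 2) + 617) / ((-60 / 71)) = -3621 / 5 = -724.20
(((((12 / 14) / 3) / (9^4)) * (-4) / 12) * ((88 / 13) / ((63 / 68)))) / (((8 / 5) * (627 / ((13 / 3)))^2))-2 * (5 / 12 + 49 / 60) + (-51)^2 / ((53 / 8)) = 288654226550150509 / 739878933415545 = 390.14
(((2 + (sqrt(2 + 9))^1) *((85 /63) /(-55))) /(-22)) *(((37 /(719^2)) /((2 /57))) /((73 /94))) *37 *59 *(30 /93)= 12261845510 /2972672049963 + 6130922755 *sqrt(11) /2972672049963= 0.01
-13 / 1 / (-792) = 13 / 792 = 0.02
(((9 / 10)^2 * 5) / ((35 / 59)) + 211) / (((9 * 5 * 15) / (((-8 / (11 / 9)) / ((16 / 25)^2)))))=-152479 / 29568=-5.16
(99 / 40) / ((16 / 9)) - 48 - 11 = -36869 / 640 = -57.61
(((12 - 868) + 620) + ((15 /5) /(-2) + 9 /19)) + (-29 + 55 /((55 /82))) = -6993 /38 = -184.03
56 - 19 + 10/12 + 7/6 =39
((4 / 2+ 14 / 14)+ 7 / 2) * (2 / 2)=13 / 2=6.50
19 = 19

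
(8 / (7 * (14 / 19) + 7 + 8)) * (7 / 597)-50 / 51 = -1264254 / 1295689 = -0.98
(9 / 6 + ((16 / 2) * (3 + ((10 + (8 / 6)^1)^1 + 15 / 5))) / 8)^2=12769 / 36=354.69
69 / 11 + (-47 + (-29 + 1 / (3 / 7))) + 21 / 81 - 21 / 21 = -20236 / 297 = -68.13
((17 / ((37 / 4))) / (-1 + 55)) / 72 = 17 / 35964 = 0.00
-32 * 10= -320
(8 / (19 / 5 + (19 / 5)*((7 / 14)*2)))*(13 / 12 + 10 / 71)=5215 / 4047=1.29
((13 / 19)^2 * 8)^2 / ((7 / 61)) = 122.23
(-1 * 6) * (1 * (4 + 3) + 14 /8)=-52.50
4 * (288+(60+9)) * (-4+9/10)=-22134/5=-4426.80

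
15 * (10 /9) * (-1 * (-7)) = 350 /3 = 116.67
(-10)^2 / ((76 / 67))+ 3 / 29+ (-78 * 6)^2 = 120730856 / 551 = 219112.26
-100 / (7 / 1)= -14.29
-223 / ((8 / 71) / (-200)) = 395825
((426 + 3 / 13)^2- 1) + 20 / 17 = 521946084 / 2873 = 181672.85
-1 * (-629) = 629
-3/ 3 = -1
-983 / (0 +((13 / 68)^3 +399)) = -309086656 / 125460565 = -2.46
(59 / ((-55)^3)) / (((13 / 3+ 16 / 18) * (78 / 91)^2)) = -2891 / 31278500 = -0.00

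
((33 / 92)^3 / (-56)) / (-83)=35937 / 3619341824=0.00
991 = 991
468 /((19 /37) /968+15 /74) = 2302.77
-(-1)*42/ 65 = 42/ 65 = 0.65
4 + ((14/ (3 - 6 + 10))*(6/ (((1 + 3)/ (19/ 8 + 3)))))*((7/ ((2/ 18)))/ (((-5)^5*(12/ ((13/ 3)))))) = 388261/ 100000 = 3.88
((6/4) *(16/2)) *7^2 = 588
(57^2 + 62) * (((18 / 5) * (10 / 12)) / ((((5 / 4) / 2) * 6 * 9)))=13244 / 45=294.31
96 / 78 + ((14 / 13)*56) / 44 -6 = -3.40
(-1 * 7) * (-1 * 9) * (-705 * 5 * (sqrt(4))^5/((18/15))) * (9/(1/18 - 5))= 959364000/89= 10779370.79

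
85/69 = 1.23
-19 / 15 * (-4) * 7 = 532 / 15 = 35.47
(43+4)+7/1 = 54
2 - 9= -7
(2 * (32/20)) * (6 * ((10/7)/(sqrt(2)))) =96 * sqrt(2)/7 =19.39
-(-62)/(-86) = -31/43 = -0.72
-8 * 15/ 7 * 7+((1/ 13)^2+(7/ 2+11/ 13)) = -39089/ 338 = -115.65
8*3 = 24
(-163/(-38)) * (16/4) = 326/19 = 17.16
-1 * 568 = -568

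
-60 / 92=-15 / 23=-0.65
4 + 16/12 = 16/3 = 5.33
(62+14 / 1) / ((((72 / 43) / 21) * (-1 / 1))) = -5719 / 6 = -953.17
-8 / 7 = -1.14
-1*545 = -545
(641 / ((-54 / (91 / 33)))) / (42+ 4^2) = -58331 / 103356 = -0.56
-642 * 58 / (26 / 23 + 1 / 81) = -69370668 / 2129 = -32583.69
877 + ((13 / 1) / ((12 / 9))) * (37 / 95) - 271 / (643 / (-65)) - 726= 44516889 / 244340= 182.19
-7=-7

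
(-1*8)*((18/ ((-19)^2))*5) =-720/ 361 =-1.99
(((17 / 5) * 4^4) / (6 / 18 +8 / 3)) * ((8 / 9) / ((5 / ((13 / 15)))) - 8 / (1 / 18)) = -422561792 / 10125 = -41734.50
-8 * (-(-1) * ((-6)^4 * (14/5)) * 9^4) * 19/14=-1292464512/5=-258492902.40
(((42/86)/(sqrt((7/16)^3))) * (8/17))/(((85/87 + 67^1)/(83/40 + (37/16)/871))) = 604563696 * sqrt(7)/65895369995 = 0.02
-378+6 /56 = -10581 /28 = -377.89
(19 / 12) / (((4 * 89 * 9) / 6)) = 19 / 6408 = 0.00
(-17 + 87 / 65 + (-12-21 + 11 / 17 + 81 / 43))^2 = 4804438761409 / 2257675225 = 2128.05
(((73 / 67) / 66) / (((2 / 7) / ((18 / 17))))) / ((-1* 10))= -1533 / 250580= -0.01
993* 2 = 1986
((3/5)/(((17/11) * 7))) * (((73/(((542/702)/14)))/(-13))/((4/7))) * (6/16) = -1365903/368560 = -3.71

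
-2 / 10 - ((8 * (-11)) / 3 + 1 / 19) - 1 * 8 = 21.08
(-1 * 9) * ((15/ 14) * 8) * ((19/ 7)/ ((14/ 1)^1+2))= -2565/ 196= -13.09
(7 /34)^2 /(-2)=-49 /2312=-0.02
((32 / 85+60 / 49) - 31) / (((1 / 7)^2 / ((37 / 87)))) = -4530539 / 7395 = -612.65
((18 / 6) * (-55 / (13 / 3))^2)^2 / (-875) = -53366445 / 199927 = -266.93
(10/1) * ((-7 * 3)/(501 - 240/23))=-1610/3761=-0.43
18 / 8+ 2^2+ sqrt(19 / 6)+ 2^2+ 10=sqrt(114) / 6+ 81 / 4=22.03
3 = 3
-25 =-25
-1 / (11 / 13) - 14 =-167 / 11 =-15.18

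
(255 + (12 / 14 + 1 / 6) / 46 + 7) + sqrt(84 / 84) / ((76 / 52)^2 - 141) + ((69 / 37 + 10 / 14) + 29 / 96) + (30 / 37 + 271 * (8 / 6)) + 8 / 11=23168962005625 / 36906903264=627.77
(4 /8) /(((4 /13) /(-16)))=-26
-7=-7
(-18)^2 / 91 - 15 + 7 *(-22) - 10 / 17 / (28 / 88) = -258795 / 1547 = -167.29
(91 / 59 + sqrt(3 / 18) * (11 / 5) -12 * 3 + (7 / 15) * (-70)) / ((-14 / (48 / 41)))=95048 / 16933 -44 * sqrt(6) / 1435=5.54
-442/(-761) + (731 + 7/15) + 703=16381067/11415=1435.05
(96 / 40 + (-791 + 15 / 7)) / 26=-13763 / 455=-30.25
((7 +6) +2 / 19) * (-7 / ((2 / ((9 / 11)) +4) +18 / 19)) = -15687 / 1264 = -12.41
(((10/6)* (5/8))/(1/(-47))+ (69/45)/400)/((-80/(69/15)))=2251907/800000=2.81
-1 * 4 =-4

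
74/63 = 1.17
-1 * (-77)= 77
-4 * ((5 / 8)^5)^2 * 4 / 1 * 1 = -9765625 / 67108864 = -0.15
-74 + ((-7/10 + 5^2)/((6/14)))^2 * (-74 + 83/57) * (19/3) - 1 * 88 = -29544507/20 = -1477225.35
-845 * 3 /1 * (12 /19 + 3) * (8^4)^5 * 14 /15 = -188219047313086196219904 /19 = -9906265648057168222100.21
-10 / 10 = -1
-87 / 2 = -43.50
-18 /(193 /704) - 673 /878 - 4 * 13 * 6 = -64125553 /169454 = -378.42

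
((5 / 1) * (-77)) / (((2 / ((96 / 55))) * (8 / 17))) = -714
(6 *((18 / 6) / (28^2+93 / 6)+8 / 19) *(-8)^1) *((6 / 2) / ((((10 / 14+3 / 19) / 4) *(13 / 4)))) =-17345664 / 200941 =-86.32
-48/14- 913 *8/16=-6439/14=-459.93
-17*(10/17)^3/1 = -1000/289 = -3.46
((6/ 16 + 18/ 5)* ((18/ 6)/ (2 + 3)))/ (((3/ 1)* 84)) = 53/ 5600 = 0.01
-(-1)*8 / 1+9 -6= 11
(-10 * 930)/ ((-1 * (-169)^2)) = 9300/ 28561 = 0.33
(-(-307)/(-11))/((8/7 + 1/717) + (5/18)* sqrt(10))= -159282070542/2681918327 + 38667204135* sqrt(10)/2681918327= -13.80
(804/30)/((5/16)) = 2144/25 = 85.76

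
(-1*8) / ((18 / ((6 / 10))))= -4 / 15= -0.27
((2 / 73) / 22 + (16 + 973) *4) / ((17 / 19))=60356711 / 13651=4421.41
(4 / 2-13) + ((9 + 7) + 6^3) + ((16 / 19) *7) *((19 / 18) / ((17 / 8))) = 34261 / 153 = 223.93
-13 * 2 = -26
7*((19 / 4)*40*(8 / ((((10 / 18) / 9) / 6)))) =1034208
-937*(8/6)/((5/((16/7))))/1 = -59968/105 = -571.12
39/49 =0.80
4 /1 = 4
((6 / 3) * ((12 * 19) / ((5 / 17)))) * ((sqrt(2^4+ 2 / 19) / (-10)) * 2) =-1224 * sqrt(646) / 25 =-1244.39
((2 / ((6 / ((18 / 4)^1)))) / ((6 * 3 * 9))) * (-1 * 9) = -1 / 12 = -0.08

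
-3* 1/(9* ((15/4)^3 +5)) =-64/11085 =-0.01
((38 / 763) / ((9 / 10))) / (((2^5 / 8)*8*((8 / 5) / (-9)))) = -475 / 48832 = -0.01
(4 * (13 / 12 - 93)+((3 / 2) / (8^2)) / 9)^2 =2214737721 / 16384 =135176.86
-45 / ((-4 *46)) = 45 / 184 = 0.24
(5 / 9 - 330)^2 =8791225 / 81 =108533.64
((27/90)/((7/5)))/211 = 3/2954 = 0.00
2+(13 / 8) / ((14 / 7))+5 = 125 / 16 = 7.81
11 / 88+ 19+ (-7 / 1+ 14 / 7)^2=353 / 8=44.12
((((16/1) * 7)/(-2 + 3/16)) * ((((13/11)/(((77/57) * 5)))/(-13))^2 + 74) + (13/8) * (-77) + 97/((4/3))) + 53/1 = -2717754357777/594424600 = -4572.08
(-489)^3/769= -116930169/769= -152054.84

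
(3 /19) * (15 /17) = 45 /323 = 0.14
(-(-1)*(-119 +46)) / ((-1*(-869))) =-73 / 869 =-0.08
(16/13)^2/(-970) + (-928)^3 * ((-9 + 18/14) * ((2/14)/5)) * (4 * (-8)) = -4527683924500096/803257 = -5636656667.17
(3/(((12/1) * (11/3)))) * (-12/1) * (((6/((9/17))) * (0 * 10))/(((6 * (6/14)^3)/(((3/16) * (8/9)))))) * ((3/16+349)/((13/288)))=0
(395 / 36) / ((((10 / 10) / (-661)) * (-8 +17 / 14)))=365533 / 342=1068.81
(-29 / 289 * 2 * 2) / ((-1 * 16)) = 29 / 1156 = 0.03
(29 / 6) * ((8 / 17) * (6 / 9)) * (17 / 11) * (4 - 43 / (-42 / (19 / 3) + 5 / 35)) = 236408 / 9493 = 24.90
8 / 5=1.60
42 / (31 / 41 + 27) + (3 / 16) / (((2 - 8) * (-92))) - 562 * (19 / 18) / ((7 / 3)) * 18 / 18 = -8890308691 / 35177856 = -252.72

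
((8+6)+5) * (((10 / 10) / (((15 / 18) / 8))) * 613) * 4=447244.80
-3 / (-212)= 3 / 212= 0.01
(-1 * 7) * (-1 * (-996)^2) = 6944112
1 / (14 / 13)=13 / 14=0.93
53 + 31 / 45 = 2416 / 45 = 53.69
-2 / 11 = -0.18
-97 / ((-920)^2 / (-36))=873 / 211600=0.00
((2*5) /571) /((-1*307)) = -0.00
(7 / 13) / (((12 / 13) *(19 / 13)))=91 / 228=0.40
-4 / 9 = -0.44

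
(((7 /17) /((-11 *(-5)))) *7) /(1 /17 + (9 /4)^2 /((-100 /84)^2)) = 98000 /6789827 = 0.01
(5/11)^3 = 125/1331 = 0.09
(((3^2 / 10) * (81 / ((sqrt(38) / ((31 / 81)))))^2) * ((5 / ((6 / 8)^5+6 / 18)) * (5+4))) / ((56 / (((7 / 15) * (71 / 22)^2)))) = 3139171848 / 20150735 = 155.78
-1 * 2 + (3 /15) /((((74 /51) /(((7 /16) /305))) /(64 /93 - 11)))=-112061321 /55973600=-2.00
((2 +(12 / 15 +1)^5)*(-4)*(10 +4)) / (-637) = 40184 / 21875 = 1.84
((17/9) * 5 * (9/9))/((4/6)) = 85/6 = 14.17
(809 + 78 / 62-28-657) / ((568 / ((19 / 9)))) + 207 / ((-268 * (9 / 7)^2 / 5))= -6620737 / 3539208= -1.87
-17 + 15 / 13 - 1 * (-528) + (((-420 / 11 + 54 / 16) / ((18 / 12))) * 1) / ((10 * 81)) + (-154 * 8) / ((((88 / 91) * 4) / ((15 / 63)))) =202142747 / 463320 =436.29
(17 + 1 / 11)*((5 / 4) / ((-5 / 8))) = -376 / 11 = -34.18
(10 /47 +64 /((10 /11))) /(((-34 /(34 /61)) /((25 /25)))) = -16594 /14335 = -1.16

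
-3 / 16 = -0.19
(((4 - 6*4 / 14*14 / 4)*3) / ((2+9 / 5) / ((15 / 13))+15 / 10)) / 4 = -225 / 719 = -0.31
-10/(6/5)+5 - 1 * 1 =-13/3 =-4.33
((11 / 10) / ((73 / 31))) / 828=341 / 604440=0.00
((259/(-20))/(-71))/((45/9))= 259/7100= 0.04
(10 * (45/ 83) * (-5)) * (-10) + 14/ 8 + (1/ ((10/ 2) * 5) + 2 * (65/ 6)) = 7334071/ 24900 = 294.54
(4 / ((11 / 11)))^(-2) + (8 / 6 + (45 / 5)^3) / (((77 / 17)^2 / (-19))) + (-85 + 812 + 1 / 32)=4123591 / 81312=50.71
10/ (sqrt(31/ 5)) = 10*sqrt(155)/ 31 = 4.02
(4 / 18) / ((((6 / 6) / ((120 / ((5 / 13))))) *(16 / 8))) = 104 / 3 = 34.67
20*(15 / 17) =300 / 17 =17.65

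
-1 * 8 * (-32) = 256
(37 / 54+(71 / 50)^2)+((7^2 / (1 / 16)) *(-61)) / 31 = -3222466933 / 2092500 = -1540.01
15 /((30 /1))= 1 /2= 0.50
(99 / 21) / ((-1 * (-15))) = 11 / 35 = 0.31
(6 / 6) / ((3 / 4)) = 4 / 3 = 1.33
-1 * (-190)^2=-36100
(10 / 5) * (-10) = -20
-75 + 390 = 315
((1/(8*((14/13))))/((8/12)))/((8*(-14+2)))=-13/7168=-0.00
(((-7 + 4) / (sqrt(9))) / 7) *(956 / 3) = -45.52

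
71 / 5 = 14.20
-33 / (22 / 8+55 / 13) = -52 / 11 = -4.73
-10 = -10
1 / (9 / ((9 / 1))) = 1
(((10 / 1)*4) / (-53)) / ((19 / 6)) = -240 / 1007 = -0.24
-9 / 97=-0.09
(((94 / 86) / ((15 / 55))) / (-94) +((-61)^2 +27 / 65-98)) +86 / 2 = 61485071 / 16770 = 3666.37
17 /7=2.43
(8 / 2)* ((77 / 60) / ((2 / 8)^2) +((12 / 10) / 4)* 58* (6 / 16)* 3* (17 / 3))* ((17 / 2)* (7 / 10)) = 75089 / 24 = 3128.71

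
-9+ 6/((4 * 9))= -53/6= -8.83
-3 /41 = -0.07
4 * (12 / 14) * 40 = 960 / 7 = 137.14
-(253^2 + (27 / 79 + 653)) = -5108325 / 79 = -64662.34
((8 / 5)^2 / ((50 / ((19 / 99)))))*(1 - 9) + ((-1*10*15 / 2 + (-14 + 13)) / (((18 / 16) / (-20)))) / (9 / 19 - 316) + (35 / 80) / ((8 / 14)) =-517258963 / 143880000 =-3.60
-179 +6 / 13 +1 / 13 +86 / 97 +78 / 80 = -8907701 / 50440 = -176.60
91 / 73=1.25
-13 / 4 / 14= -13 / 56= -0.23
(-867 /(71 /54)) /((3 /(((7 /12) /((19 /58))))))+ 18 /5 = -2615733 /6745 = -387.80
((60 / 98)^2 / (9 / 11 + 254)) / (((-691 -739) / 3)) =-270 / 87490039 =-0.00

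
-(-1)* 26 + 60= 86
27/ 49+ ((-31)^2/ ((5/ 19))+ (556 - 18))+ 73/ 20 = 4110121/ 980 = 4194.00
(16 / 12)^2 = 16 / 9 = 1.78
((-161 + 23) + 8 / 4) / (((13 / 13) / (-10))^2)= -13600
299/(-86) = -299/86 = -3.48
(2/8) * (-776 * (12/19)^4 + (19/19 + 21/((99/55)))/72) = -1735366589/56298672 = -30.82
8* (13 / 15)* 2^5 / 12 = 832 / 45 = 18.49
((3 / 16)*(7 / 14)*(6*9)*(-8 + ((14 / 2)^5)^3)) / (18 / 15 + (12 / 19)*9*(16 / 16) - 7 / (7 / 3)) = 4059165090994425 / 656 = 6187751663101.26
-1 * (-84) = 84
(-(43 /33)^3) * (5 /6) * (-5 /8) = 1987675 /1724976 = 1.15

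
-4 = -4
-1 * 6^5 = -7776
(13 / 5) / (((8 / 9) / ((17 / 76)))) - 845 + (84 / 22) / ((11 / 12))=-309051971 / 367840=-840.18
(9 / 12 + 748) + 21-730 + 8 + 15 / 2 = 221 / 4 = 55.25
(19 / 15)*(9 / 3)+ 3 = 6.80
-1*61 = -61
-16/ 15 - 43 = -661/ 15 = -44.07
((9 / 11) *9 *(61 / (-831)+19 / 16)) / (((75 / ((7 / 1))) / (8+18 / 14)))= 1733121 / 243760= 7.11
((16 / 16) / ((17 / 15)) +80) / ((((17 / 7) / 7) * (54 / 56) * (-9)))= -1886500 / 70227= -26.86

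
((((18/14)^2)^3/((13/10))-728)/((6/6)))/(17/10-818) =11081157260/12484794231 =0.89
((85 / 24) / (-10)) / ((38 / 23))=-391 / 1824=-0.21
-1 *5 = -5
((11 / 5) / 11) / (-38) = -1 / 190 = -0.01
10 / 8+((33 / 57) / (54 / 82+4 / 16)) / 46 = 329173 / 260452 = 1.26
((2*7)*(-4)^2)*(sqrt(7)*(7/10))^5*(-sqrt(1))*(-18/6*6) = 103766418*sqrt(7)/3125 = 87852.84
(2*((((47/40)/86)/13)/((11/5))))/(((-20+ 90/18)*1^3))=-47/737880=-0.00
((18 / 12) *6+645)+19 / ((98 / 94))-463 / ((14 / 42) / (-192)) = 13100651 / 49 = 267360.22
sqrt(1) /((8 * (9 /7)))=7 /72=0.10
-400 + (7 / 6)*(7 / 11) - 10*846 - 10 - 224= -600155 / 66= -9093.26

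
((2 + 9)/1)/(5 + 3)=1.38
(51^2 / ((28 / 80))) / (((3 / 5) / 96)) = 8323200 / 7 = 1189028.57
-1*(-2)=2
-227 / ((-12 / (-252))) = -4767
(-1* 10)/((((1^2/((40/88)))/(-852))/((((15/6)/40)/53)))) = 5325/1166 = 4.57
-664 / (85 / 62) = -41168 / 85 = -484.33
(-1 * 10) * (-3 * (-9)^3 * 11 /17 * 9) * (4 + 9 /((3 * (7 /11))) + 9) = -268476120 /119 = -2256101.85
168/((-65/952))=-159936/65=-2460.55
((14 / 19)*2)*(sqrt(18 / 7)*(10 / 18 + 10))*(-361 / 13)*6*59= -851960*sqrt(14) / 13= -245210.96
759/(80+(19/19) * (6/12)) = 66/7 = 9.43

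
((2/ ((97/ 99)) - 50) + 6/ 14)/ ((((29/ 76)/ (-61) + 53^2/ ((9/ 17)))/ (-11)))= 14812145172/ 150318817313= 0.10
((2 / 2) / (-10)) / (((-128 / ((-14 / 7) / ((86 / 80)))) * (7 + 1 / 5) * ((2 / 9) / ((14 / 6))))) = -35 / 16512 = -0.00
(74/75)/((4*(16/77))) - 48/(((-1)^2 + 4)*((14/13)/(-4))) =618983/16800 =36.84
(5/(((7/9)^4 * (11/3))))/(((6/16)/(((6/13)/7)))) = 1574640/2403401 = 0.66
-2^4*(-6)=96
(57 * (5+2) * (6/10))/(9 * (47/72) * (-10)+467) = 4788/8165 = 0.59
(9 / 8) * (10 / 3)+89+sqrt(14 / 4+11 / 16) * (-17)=371 / 4-17 * sqrt(67) / 4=57.96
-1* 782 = -782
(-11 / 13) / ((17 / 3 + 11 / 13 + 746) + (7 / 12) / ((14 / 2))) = -44 / 39135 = -0.00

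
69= 69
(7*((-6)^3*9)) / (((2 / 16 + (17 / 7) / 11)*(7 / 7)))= -2794176 / 71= -39354.59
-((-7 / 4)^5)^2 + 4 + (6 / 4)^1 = -276708081 / 1048576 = -263.89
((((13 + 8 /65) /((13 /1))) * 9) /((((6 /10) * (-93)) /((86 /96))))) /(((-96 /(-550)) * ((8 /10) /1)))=-50433625 /48282624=-1.04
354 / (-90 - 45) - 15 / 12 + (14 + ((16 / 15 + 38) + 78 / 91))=12613 / 252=50.05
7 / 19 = 0.37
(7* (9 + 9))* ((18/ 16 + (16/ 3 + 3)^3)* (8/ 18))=876701/ 27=32470.41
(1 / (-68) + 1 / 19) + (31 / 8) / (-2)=-9817 / 5168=-1.90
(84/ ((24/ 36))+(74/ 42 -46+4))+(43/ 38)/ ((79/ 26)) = 2715040/ 31521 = 86.13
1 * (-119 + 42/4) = -217/2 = -108.50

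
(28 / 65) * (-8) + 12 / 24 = -383 / 130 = -2.95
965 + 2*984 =2933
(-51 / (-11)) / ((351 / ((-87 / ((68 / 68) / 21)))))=-3451 / 143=-24.13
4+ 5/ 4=21/ 4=5.25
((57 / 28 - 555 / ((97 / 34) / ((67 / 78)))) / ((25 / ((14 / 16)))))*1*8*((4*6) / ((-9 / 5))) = 11656286 / 18915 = 616.25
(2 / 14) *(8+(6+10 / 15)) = 44 / 21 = 2.10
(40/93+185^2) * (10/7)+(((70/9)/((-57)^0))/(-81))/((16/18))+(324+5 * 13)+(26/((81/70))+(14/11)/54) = 49304.86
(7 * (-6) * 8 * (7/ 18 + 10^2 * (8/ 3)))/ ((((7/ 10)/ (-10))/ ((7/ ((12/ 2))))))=13459600/ 9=1495511.11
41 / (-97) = -0.42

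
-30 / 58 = -0.52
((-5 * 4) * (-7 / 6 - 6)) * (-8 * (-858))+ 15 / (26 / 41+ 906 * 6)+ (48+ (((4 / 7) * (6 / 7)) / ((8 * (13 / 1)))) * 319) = 139701067804681 / 141988574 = 983889.51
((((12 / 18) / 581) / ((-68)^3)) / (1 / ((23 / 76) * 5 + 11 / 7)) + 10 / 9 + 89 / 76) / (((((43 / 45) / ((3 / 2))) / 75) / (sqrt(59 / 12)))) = 374287293325875 * sqrt(177) / 8358203753984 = 595.77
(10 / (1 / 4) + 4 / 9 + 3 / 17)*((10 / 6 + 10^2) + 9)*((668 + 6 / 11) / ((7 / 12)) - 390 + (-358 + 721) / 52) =47759227955 / 13923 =3430239.74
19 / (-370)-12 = -4459 / 370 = -12.05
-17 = -17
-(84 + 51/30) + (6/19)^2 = -309017/3610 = -85.60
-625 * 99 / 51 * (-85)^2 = -8765625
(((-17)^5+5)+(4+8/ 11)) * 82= -1280702240/ 11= -116427476.36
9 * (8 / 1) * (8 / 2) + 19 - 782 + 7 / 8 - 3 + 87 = -3121 / 8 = -390.12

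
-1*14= -14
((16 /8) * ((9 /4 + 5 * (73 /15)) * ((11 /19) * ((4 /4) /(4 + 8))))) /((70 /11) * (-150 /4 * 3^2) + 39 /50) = -964975 /807681564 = -0.00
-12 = -12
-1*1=-1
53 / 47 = 1.13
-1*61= -61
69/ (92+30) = 0.57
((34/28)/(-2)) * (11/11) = -17/28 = -0.61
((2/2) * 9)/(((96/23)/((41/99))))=943/1056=0.89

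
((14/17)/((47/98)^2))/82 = 67228/1539673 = 0.04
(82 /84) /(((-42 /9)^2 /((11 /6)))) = 451 /5488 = 0.08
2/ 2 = 1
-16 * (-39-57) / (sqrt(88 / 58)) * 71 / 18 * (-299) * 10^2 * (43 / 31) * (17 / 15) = -39727101440 * sqrt(319) / 3069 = -231198670.53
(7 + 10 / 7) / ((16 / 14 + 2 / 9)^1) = 6.17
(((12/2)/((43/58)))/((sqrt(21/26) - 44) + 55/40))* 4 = -49365888/64972183 - 44544* sqrt(546)/64972183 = -0.78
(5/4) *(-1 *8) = -10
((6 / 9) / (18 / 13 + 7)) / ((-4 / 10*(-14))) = 65 / 4578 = 0.01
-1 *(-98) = 98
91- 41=50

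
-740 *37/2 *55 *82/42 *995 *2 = -61433190500/21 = -2925390023.81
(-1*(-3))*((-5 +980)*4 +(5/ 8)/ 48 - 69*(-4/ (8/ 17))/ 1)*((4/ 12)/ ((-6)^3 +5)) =-1722821/ 81024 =-21.26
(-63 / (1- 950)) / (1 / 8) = 0.53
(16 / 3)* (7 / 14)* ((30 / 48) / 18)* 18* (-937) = -4685 / 3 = -1561.67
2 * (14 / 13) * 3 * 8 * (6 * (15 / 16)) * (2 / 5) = 1512 / 13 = 116.31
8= 8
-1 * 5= -5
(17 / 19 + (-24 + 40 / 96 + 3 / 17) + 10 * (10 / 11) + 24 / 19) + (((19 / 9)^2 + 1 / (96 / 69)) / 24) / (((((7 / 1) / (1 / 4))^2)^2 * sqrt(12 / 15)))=-518371 / 42636 + 13415 * sqrt(5) / 76473040896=-12.16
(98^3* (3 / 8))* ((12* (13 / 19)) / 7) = 7865676 / 19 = 413982.95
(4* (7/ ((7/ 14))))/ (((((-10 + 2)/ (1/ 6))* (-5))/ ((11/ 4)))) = 77/ 120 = 0.64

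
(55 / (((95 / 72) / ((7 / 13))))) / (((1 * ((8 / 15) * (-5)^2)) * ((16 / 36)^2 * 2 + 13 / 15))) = 24057 / 18031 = 1.33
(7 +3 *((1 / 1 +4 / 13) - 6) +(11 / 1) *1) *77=3927 / 13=302.08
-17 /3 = -5.67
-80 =-80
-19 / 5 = -3.80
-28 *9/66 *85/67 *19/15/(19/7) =-2.26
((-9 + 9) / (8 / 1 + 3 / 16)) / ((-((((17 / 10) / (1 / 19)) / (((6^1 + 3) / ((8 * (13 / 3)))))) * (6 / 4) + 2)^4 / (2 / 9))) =0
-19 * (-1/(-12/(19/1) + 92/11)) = 3971/1616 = 2.46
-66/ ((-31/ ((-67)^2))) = 296274/ 31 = 9557.23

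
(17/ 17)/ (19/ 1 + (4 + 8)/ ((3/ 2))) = 1/ 27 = 0.04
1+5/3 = 2.67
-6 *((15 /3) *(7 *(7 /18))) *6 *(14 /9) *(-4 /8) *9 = 3430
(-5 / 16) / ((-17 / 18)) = 45 / 136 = 0.33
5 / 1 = 5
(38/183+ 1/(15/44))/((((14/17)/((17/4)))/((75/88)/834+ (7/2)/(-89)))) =-11545006969/18594107840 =-0.62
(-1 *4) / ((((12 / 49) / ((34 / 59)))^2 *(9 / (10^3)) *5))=-138777800 / 281961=-492.19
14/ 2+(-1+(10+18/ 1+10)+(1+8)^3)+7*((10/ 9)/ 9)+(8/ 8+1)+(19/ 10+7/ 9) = 630619/ 810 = 778.54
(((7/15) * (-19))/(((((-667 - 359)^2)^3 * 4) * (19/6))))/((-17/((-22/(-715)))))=7/6444903915460374062400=0.00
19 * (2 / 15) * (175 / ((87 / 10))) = 13300 / 261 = 50.96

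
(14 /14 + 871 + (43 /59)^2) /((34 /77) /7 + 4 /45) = 73669250655 /12830966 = 5741.52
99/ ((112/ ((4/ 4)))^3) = 99/ 1404928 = 0.00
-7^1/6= -7/6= -1.17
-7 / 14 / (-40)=1 / 80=0.01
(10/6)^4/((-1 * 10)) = -125/162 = -0.77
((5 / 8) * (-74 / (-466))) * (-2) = -185 / 932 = -0.20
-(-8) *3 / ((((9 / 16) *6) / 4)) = 256 / 9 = 28.44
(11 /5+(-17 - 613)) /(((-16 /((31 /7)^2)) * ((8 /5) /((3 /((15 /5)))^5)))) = 3016579 /6272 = 480.96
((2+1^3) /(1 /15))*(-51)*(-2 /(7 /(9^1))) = 41310 /7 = 5901.43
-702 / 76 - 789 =-30333 / 38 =-798.24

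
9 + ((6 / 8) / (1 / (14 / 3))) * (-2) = 2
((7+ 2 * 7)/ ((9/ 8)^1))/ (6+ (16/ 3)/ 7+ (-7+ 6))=392/ 121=3.24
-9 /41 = -0.22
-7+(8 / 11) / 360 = -3464 / 495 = -7.00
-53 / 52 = -1.02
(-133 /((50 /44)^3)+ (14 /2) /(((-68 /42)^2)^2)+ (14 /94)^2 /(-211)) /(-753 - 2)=0.12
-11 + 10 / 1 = -1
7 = 7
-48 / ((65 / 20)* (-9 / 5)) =320 / 39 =8.21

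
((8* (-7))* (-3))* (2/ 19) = 336/ 19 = 17.68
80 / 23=3.48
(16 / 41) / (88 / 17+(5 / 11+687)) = 1496 / 2655201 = 0.00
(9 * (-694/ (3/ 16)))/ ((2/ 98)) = -1632288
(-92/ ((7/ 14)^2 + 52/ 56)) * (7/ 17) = -32.14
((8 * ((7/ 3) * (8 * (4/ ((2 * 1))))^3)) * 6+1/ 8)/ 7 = 3670017/ 56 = 65536.02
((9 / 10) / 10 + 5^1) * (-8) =-1018 / 25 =-40.72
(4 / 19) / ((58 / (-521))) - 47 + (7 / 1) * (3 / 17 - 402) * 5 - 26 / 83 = -10972328776 / 777461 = -14113.03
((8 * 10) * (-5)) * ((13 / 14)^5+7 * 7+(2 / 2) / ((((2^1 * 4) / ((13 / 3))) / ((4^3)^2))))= -91498263775 / 100842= -907342.81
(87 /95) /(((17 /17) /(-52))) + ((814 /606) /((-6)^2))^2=-538269978481 /11303524080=-47.62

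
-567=-567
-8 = -8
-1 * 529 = -529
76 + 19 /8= 78.38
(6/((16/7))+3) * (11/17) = 495/136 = 3.64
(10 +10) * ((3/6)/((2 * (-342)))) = -5/342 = -0.01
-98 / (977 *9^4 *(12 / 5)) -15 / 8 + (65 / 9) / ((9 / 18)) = 1933711615 / 153842328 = 12.57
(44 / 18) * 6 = 44 / 3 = 14.67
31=31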